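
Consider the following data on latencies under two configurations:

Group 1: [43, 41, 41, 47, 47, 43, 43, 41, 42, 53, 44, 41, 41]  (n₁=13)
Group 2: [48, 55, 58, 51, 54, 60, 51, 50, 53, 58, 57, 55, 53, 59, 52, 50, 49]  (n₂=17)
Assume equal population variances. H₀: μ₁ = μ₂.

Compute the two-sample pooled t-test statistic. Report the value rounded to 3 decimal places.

x̄₁=43.615, s₁=3.525, n₁=13
x̄₂=53.706, s₂=3.704, n₂=17
s_p² = [12·3.525² + 16·3.704²]/28 = 13.1645
SE = √(s_p²·(1/13+1/17)) = 1.3368
t = (43.615−53.706)/1.3368 = -7.5482
df = 28

test statistic = -7.548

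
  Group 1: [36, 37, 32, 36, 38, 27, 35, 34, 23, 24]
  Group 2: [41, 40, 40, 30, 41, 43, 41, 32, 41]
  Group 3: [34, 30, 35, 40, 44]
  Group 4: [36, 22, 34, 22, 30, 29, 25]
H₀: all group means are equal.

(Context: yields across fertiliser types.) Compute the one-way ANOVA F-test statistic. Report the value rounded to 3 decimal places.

test statistic = 6.051

Group means [32.20, 38.78, 36.60, 28.29], grand mean 33.935
SSB = Σnᵢ(x̄ᵢ−x̄)² = 500.087; SSW = ΣΣ(x−x̄ᵢ)² = 743.784
MSB = 500.087/3 = 166.6956; MSW = 743.784/27 = 27.5476
F = MSB/MSW = 6.0512
df = (3, 27)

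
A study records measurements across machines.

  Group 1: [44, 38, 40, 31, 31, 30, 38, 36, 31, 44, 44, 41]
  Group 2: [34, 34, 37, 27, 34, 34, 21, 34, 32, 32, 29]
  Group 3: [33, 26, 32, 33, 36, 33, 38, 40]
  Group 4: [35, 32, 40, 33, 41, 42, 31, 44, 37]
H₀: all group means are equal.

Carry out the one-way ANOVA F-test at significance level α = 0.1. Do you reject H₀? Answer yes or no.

reject H₀: yes

Group means [37.33, 31.64, 33.88, 37.22], grand mean 35.050
SSB = Σnᵢ(x̄ᵢ−x̄)² = 244.257; SSW = ΣΣ(x−x̄ᵢ)² = 835.643
MSB = 244.257/3 = 81.4191; MSW = 835.643/36 = 23.2123
F = MSB/MSW = 3.5076
df = (3, 36)
p-value (upper-tail) = 0.02492
At α=0.1: p < α → reject H₀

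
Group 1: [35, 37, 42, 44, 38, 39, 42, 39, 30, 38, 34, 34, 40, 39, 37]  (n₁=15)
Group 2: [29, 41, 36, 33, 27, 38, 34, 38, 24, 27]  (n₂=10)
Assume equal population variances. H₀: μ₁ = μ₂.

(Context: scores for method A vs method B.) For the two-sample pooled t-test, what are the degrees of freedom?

df = n₁ + n₂ − 2 = 15 + 10 − 2 = 23

degrees of freedom = 23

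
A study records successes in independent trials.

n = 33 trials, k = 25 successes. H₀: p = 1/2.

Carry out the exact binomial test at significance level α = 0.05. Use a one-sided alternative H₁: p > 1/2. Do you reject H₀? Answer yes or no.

reject H₀: yes

Exact binomial: n=33, k=25, p₀=1/2=0.5000
P(X≥25) from Σ C(n,i)·p₀^i·(1−p₀)^(n−i)
p-value (one-sided, H₁ greater) = 0.00228
At α=0.05: p < α → reject H₀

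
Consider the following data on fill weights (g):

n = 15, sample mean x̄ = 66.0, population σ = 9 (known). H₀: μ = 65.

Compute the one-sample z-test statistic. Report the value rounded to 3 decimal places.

SE = σ/√n = 9/√15 = 2.3238
z = (x̄−μ₀)/SE = (66.0−65)/2.3238 = 0.4303

test statistic = 0.430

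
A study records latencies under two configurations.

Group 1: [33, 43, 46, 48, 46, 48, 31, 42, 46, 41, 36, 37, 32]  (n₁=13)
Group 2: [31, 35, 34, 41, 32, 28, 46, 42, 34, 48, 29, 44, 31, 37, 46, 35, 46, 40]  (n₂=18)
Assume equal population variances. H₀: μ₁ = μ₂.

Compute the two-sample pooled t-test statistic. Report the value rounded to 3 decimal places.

x̄₁=40.692, s₁=6.210, n₁=13
x̄₂=37.722, s₂=6.515, n₂=18
s_p² = [12·6.210² + 17·6.515²]/29 = 40.8407
SE = √(s_p²·(1/13+1/18)) = 2.3261
t = (40.692−37.722)/2.3261 = 1.2769
df = 29

test statistic = 1.277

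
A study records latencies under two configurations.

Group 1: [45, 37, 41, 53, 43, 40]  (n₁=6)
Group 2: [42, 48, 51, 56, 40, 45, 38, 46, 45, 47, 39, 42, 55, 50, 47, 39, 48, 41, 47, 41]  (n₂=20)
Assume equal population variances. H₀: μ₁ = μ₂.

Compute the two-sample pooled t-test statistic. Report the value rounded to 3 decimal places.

x̄₁=43.167, s₁=5.529, n₁=6
x̄₂=45.350, s₂=5.163, n₂=20
s_p² = [5·5.529² + 19·5.163²]/24 = 27.4743
SE = √(s_p²·(1/6+1/20)) = 2.4398
t = (43.167−45.350)/2.4398 = -0.8949
df = 24

test statistic = -0.895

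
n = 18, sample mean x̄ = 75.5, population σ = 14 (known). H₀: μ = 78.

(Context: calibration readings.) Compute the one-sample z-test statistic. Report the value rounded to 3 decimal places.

test statistic = -0.758

SE = σ/√n = 14/√18 = 3.2998
z = (x̄−μ₀)/SE = (75.5−78)/3.2998 = -0.7576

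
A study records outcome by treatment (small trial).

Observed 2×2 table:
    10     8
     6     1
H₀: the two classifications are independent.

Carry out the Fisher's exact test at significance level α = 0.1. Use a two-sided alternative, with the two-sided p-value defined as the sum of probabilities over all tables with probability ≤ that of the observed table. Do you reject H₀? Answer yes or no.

reject H₀: no

Margins: r₁=18, r₂=7, c₁=16, c₂=9, n=25
p_obs = C(18,10)·C(7,6)/C(25,16); sum pmf over tables with pmf ≤ p_obs
p-value (two-sided) = 0.35484
At α=0.1: p ≥ α → fail to reject H₀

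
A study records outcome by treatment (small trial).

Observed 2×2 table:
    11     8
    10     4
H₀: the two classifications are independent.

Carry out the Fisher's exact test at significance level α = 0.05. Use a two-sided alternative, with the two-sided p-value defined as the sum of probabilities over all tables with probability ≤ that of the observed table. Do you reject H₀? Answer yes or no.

Margins: r₁=19, r₂=14, c₁=21, c₂=12, n=33
p_obs = C(19,11)·C(14,10)/C(33,21); sum pmf over tables with pmf ≤ p_obs
p-value (two-sided) = 0.48606
At α=0.05: p ≥ α → fail to reject H₀

reject H₀: no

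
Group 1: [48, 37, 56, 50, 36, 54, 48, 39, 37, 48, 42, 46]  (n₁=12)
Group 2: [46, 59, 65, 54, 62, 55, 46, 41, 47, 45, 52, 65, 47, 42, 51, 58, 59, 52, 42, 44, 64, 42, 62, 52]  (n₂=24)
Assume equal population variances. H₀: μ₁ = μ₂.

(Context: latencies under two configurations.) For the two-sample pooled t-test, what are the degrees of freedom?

degrees of freedom = 34

df = n₁ + n₂ − 2 = 12 + 24 − 2 = 34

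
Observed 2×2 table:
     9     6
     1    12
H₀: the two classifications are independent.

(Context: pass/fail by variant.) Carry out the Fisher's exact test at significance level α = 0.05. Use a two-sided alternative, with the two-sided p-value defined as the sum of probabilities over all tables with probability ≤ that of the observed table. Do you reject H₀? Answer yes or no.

Margins: r₁=15, r₂=13, c₁=10, c₂=18, n=28
p_obs = C(15,9)·C(13,1)/C(28,10); sum pmf over tables with pmf ≤ p_obs
p-value (two-sided) = 0.00603
At α=0.05: p < α → reject H₀

reject H₀: yes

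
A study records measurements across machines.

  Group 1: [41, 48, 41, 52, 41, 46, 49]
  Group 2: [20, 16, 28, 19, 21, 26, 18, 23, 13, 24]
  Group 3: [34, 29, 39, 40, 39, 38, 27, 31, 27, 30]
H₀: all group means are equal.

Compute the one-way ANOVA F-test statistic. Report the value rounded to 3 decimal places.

test statistic = 54.559

Group means [45.43, 20.80, 33.40], grand mean 31.852
SSB = Σnᵢ(x̄ᵢ−x̄)² = 2535.693; SSW = ΣΣ(x−x̄ᵢ)² = 557.714
MSB = 2535.693/2 = 1267.8466; MSW = 557.714/24 = 23.2381
F = MSB/MSW = 54.5590
df = (2, 24)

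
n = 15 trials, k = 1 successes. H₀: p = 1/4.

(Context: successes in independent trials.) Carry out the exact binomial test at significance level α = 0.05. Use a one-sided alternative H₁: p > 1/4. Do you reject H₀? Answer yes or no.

Exact binomial: n=15, k=1, p₀=1/4=0.2500
P(X≥1) from Σ C(n,i)·p₀^i·(1−p₀)^(n−i)
p-value (one-sided, H₁ greater) = 0.98664
At α=0.05: p ≥ α → fail to reject H₀

reject H₀: no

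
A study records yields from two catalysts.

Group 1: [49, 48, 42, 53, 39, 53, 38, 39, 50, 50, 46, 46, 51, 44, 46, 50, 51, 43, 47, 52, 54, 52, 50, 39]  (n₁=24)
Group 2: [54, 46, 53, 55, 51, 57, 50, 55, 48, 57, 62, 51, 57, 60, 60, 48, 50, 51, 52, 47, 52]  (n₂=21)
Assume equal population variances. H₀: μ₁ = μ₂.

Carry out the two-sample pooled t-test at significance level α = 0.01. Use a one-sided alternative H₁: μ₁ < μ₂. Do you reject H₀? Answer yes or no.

x̄₁=47.167, s₁=4.975, n₁=24
x̄₂=53.143, s₂=4.486, n₂=21
s_p² = [23·4.975² + 20·4.486²]/43 = 22.6024
SE = √(s_p²·(1/24+1/21)) = 1.4206
t = (47.167−53.143)/1.4206 = -4.2068
df = 43
p-value (one-sided, H₁ less) = 0.00006
At α=0.01: p < α → reject H₀

reject H₀: yes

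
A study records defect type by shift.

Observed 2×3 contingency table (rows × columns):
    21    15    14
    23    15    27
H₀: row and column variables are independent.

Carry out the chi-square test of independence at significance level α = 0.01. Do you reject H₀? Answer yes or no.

Row totals [50, 65], col totals [44, 30, 41], n=115
χ² = (21−19.13)²/19.13 + (15−13.04)²/13.04 + (14−17.83)²/17.83 + (23−24.87)²/24.87 + (15−16.96)²/16.96 + (27−23.17)²/23.17 = 2.2954
df = 2
p-value (upper-tail) = 0.31737
At α=0.01: p ≥ α → fail to reject H₀

reject H₀: no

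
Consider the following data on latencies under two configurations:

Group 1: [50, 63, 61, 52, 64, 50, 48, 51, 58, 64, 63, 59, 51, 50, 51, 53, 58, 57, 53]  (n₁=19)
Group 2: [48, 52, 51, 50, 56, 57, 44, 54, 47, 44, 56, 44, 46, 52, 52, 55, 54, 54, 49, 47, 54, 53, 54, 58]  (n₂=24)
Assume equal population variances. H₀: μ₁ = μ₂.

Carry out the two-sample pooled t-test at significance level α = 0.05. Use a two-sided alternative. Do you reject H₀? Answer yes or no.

reject H₀: yes

x̄₁=55.579, s₁=5.511, n₁=19
x̄₂=51.292, s₂=4.268, n₂=24
s_p² = [18·5.511² + 23·4.268²]/41 = 23.5510
SE = √(s_p²·(1/19+1/24)) = 1.4902
t = (55.579−51.292)/1.4902 = 2.8769
df = 41
p-value (two-sided) = 0.00635
At α=0.05: p < α → reject H₀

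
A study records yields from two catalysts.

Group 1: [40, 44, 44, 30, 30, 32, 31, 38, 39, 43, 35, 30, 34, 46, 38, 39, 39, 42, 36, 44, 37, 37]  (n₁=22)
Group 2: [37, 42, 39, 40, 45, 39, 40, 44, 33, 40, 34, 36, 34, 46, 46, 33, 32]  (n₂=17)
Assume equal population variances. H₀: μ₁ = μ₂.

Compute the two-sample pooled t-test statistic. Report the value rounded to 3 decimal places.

x̄₁=37.636, s₁=5.000, n₁=22
x̄₂=38.824, s₂=4.707, n₂=17
s_p² = [21·5.000² + 16·4.707²]/37 = 23.7719
SE = √(s_p²·(1/22+1/17)) = 1.5744
t = (37.636−38.824)/1.5744 = -0.7540
df = 37

test statistic = -0.754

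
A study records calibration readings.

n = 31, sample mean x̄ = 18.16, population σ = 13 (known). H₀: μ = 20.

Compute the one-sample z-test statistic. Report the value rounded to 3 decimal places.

test statistic = -0.788

SE = σ/√n = 13/√31 = 2.3349
z = (x̄−μ₀)/SE = (18.16−20)/2.3349 = -0.7881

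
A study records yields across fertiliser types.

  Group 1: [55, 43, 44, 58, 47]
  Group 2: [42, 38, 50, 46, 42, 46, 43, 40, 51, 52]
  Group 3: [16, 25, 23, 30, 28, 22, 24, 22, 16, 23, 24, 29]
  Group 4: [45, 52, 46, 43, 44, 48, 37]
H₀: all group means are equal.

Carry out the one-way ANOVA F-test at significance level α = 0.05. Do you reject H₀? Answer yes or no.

Group means [49.40, 45.00, 23.50, 45.00], grand mean 38.059
SSB = Σnᵢ(x̄ᵢ−x̄)² = 4005.682; SSW = ΣΣ(x−x̄ᵢ)² = 730.200
MSB = 4005.682/3 = 1335.2275; MSW = 730.200/30 = 24.3400
F = MSB/MSW = 54.8573
df = (3, 30)
p-value (upper-tail) = 0.00000
At α=0.05: p < α → reject H₀

reject H₀: yes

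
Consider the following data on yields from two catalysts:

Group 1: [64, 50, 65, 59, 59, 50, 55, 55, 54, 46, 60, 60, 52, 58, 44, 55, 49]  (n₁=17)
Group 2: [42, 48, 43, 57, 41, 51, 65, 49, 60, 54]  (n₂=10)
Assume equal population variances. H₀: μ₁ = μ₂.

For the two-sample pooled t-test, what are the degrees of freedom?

df = n₁ + n₂ − 2 = 17 + 10 − 2 = 25

degrees of freedom = 25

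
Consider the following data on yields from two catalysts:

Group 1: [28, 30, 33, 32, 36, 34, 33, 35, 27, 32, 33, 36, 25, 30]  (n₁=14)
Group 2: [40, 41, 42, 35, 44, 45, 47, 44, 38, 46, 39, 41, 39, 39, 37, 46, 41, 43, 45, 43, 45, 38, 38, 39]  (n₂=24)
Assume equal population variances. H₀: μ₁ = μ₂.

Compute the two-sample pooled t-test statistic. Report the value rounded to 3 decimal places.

test statistic = -8.727

x̄₁=31.714, s₁=3.338, n₁=14
x̄₂=41.458, s₂=3.310, n₂=24
s_p² = [13·3.338² + 23·3.310²]/36 = 11.0227
SE = √(s_p²·(1/14+1/24)) = 1.1165
t = (31.714−41.458)/1.1165 = -8.7272
df = 36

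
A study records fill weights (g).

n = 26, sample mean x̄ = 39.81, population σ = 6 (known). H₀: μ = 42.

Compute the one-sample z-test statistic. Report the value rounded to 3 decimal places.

SE = σ/√n = 6/√26 = 1.1767
z = (x̄−μ₀)/SE = (39.81−42)/1.1767 = -1.8611

test statistic = -1.861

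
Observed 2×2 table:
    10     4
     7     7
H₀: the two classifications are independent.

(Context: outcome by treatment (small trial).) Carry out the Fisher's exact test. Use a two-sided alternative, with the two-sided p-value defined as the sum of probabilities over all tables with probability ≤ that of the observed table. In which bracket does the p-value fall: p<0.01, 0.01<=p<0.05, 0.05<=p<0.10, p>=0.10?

Margins: r₁=14, r₂=14, c₁=17, c₂=11, n=28
p_obs = C(14,10)·C(14,7)/C(28,17); sum pmf over tables with pmf ≤ p_obs
p-value (two-sided) = 0.44007
→ bracket: p>=0.10

p-value bracket: p>=0.10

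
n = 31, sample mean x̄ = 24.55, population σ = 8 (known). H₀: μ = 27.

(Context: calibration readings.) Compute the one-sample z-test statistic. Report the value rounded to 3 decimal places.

SE = σ/√n = 8/√31 = 1.4368
z = (x̄−μ₀)/SE = (24.55−27)/1.4368 = -1.7051

test statistic = -1.705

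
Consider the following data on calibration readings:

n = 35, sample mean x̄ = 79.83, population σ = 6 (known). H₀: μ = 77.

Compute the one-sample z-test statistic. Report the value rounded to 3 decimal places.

SE = σ/√n = 6/√35 = 1.0142
z = (x̄−μ₀)/SE = (79.83−77)/1.0142 = 2.7904

test statistic = 2.790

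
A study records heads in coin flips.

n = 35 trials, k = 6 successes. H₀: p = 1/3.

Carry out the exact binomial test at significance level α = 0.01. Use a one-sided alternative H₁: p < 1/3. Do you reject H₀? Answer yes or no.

reject H₀: no

Exact binomial: n=35, k=6, p₀=1/3=0.3333
P(X≤6) from Σ C(n,i)·p₀^i·(1−p₀)^(n−i)
p-value (one-sided, H₁ less) = 0.02731
At α=0.01: p ≥ α → fail to reject H₀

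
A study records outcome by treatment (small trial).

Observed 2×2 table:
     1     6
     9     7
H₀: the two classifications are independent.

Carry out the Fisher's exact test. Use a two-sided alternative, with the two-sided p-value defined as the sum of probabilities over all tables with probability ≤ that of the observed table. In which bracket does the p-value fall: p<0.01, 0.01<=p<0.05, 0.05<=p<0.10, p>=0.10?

p-value bracket: 0.05<=p<0.10

Margins: r₁=7, r₂=16, c₁=10, c₂=13, n=23
p_obs = C(7,1)·C(16,9)/C(23,10); sum pmf over tables with pmf ≤ p_obs
p-value (two-sided) = 0.08862
→ bracket: 0.05<=p<0.10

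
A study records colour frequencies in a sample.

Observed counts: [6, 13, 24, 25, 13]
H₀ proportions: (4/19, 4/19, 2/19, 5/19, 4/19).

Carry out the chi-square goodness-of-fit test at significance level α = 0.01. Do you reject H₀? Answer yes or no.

n = 81; E_i = n·p_i = [17.05, 17.05, 8.53, 21.32, 17.05]
χ² = (6−17.05)²/17.05 + (13−17.05)²/17.05 + (24−8.53)²/8.53 + (25−21.32)²/21.32 + (13−17.05)²/17.05 = 37.8086
df = 4
p-value (upper-tail) = 0.00000
At α=0.01: p < α → reject H₀

reject H₀: yes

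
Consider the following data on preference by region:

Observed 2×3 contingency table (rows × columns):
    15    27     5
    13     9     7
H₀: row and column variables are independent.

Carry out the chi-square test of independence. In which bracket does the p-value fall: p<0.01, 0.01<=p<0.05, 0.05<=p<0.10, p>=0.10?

Row totals [47, 29], col totals [28, 36, 12], n=76
χ² = (15−17.32)²/17.32 + (27−22.26)²/22.26 + (5−7.42)²/7.42 + (13−10.68)²/10.68 + (9−13.74)²/13.74 + (7−4.58)²/4.58 = 5.5228
df = 2
p-value (upper-tail) = 0.06320
→ bracket: 0.05<=p<0.10

p-value bracket: 0.05<=p<0.10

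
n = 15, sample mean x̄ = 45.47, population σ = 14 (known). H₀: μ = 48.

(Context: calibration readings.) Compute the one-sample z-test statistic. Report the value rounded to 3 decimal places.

SE = σ/√n = 14/√15 = 3.6148
z = (x̄−μ₀)/SE = (45.47−48)/3.6148 = -0.6999

test statistic = -0.700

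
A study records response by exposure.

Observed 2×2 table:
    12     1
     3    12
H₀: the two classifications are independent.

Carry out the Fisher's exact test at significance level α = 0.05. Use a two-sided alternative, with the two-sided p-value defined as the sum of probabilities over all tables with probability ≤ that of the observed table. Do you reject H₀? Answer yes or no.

reject H₀: yes

Margins: r₁=13, r₂=15, c₁=15, c₂=13, n=28
p_obs = C(13,12)·C(15,3)/C(28,15); sum pmf over tables with pmf ≤ p_obs
p-value (two-sided) = 0.00017
At α=0.05: p < α → reject H₀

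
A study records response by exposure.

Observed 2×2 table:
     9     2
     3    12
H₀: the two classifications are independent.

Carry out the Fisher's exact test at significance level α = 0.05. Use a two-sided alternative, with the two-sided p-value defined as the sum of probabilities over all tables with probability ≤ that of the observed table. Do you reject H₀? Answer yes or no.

reject H₀: yes

Margins: r₁=11, r₂=15, c₁=12, c₂=14, n=26
p_obs = C(11,9)·C(15,3)/C(26,12); sum pmf over tables with pmf ≤ p_obs
p-value (two-sided) = 0.00431
At α=0.05: p < α → reject H₀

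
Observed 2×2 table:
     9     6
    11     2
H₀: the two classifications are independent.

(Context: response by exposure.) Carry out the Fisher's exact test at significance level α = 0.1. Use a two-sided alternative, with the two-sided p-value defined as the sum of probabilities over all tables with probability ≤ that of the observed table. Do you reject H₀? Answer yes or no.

Margins: r₁=15, r₂=13, c₁=20, c₂=8, n=28
p_obs = C(15,9)·C(13,11)/C(28,20); sum pmf over tables with pmf ≤ p_obs
p-value (two-sided) = 0.22126
At α=0.1: p ≥ α → fail to reject H₀

reject H₀: no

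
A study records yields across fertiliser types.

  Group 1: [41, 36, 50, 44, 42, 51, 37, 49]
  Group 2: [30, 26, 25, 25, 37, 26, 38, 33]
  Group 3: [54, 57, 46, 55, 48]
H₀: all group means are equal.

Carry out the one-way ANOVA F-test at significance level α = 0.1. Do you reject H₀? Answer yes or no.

Group means [43.75, 30.00, 52.00], grand mean 40.476
SSB = Σnᵢ(x̄ᵢ−x̄)² = 1627.738; SSW = ΣΣ(x−x̄ᵢ)² = 529.500
MSB = 1627.738/2 = 813.8690; MSW = 529.500/18 = 29.4167
F = MSB/MSW = 27.6669
df = (2, 18)
p-value (upper-tail) = 0.00000
At α=0.1: p < α → reject H₀

reject H₀: yes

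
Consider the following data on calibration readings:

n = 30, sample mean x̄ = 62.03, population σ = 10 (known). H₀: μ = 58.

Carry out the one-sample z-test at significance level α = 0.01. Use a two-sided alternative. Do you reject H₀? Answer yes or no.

reject H₀: no

SE = σ/√n = 10/√30 = 1.8257
z = (x̄−μ₀)/SE = (62.03−58)/1.8257 = 2.2073
p-value (two-sided) = 0.02729
At α=0.01: p ≥ α → fail to reject H₀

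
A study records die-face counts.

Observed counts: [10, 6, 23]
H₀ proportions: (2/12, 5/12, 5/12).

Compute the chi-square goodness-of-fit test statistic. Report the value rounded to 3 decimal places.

n = 39; E_i = n·p_i = [6.50, 16.25, 16.25]
χ² = (10−6.50)²/6.50 + (6−16.25)²/16.25 + (23−16.25)²/16.25 = 11.1538
df = 2

test statistic = 11.154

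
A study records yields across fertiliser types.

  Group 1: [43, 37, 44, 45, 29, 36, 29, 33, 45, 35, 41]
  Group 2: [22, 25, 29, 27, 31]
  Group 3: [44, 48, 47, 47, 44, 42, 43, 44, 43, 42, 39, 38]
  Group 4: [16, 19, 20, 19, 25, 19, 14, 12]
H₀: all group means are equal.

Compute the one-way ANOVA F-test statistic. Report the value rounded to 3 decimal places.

test statistic = 59.836

Group means [37.91, 26.80, 43.42, 18.00], grand mean 33.778
SSB = Σnᵢ(x̄ᵢ−x̄)² = 3537.596; SSW = ΣΣ(x−x̄ᵢ)² = 630.626
MSB = 3537.596/3 = 1179.1988; MSW = 630.626/32 = 19.7071
F = MSB/MSW = 59.8364
df = (3, 32)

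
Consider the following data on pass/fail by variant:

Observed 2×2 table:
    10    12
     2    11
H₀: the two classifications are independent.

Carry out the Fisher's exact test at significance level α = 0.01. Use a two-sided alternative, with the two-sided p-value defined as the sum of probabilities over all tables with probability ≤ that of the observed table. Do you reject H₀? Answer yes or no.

Margins: r₁=22, r₂=13, c₁=12, c₂=23, n=35
p_obs = C(22,10)·C(13,2)/C(35,12); sum pmf over tables with pmf ≤ p_obs
p-value (two-sided) = 0.13905
At α=0.01: p ≥ α → fail to reject H₀

reject H₀: no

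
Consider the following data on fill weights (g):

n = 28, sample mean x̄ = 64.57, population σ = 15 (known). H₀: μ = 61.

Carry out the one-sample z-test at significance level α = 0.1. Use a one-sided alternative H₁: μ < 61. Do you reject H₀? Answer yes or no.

reject H₀: no

SE = σ/√n = 15/√28 = 2.8347
z = (x̄−μ₀)/SE = (64.57−61)/2.8347 = 1.2594
p-value (one-sided, H₁ less) = 0.89605
At α=0.1: p ≥ α → fail to reject H₀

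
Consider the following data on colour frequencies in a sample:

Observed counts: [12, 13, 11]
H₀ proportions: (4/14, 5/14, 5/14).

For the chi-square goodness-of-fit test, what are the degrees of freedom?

df = k − 1 = 3 − 1 = 2

degrees of freedom = 2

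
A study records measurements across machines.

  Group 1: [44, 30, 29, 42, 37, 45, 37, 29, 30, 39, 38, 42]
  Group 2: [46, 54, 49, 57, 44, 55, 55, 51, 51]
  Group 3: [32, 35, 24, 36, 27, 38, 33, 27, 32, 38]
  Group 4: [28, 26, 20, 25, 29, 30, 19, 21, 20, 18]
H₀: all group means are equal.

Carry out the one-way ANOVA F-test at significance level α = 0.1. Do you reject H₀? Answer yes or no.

reject H₀: yes

Group means [36.83, 51.33, 32.20, 23.60], grand mean 35.659
SSB = Σnᵢ(x̄ᵢ−x̄)² = 3801.553; SSW = ΣΣ(x−x̄ᵢ)² = 941.667
MSB = 3801.553/3 = 1267.1843; MSW = 941.667/37 = 25.4505
F = MSB/MSW = 49.7902
df = (3, 37)
p-value (upper-tail) = 0.00000
At α=0.1: p < α → reject H₀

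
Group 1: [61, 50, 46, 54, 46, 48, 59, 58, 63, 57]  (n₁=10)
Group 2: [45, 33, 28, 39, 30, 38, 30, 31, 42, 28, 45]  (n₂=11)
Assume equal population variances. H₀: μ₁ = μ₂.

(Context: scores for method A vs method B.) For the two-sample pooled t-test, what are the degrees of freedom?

df = n₁ + n₂ − 2 = 10 + 11 − 2 = 19

degrees of freedom = 19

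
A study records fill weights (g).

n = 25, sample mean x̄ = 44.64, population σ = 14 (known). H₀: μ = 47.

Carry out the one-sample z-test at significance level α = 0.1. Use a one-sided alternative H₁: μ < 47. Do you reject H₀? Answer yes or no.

SE = σ/√n = 14/√25 = 2.8000
z = (x̄−μ₀)/SE = (44.64−47)/2.8000 = -0.8429
p-value (one-sided, H₁ less) = 0.19965
At α=0.1: p ≥ α → fail to reject H₀

reject H₀: no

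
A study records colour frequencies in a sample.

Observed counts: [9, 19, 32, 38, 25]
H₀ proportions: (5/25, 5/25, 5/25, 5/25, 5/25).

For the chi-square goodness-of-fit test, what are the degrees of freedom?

df = k − 1 = 5 − 1 = 4

degrees of freedom = 4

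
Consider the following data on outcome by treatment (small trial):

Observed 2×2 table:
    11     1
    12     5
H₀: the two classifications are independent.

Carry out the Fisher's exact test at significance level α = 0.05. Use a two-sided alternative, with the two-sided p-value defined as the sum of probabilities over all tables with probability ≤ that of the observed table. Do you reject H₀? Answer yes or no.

Margins: r₁=12, r₂=17, c₁=23, c₂=6, n=29
p_obs = C(12,11)·C(17,12)/C(29,23); sum pmf over tables with pmf ≤ p_obs
p-value (two-sided) = 0.35439
At α=0.05: p ≥ α → fail to reject H₀

reject H₀: no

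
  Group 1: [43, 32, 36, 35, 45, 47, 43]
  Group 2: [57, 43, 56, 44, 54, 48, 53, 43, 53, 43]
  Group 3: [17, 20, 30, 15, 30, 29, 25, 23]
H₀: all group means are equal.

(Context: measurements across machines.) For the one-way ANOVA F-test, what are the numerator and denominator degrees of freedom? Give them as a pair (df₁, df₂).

k = 3 groups, N = 25 total
df = (k−1, N−k) = (3−1, 25−3) = (2, 22)

degrees of freedom = [2, 22]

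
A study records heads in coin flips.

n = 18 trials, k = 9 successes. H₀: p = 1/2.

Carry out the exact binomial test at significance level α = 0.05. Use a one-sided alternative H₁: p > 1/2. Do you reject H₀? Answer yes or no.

Exact binomial: n=18, k=9, p₀=1/2=0.5000
P(X≥9) from Σ C(n,i)·p₀^i·(1−p₀)^(n−i)
p-value (one-sided, H₁ greater) = 0.59274
At α=0.05: p ≥ α → fail to reject H₀

reject H₀: no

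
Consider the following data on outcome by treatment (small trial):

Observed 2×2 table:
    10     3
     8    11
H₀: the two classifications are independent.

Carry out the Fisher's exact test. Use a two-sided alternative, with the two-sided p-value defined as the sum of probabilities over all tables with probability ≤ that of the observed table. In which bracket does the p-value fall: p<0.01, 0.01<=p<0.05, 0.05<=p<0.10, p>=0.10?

Margins: r₁=13, r₂=19, c₁=18, c₂=14, n=32
p_obs = C(13,10)·C(19,8)/C(32,18); sum pmf over tables with pmf ≤ p_obs
p-value (two-sided) = 0.07511
→ bracket: 0.05<=p<0.10

p-value bracket: 0.05<=p<0.10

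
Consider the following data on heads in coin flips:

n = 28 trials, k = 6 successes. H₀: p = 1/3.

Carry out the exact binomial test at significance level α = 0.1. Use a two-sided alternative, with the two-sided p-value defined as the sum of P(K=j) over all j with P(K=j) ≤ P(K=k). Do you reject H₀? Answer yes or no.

reject H₀: no

Exact binomial: n=28, k=6, p₀=1/3=0.3333
P(X=j) = C(n,j)·p₀^j·(1−p₀)^(n−j); p = Σ P(X=j) over j with P(X=j) ≤ P(X=6)
p-value (two-sided) = 0.23014
At α=0.1: p ≥ α → fail to reject H₀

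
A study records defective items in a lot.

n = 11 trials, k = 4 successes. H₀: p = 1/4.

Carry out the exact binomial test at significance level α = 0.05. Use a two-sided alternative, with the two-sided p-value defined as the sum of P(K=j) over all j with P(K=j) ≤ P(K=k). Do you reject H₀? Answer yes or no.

Exact binomial: n=11, k=4, p₀=1/4=0.2500
P(X=j) = C(n,j)·p₀^j·(1−p₀)^(n−j); p = Σ P(X=j) over j with P(X=j) ≤ P(X=4)
p-value (two-sided) = 0.48379
At α=0.05: p ≥ α → fail to reject H₀

reject H₀: no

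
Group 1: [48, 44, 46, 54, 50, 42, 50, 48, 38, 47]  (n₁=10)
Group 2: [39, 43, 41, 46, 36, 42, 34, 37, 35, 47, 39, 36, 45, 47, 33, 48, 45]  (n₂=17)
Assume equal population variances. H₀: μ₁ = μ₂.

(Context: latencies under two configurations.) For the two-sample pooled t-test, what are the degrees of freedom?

df = n₁ + n₂ − 2 = 10 + 17 − 2 = 25

degrees of freedom = 25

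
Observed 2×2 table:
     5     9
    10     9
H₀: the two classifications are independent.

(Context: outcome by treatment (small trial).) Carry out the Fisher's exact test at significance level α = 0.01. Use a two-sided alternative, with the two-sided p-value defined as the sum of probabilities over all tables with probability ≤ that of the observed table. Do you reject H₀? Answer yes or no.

reject H₀: no

Margins: r₁=14, r₂=19, c₁=15, c₂=18, n=33
p_obs = C(14,5)·C(19,10)/C(33,15); sum pmf over tables with pmf ≤ p_obs
p-value (two-sided) = 0.48242
At α=0.01: p ≥ α → fail to reject H₀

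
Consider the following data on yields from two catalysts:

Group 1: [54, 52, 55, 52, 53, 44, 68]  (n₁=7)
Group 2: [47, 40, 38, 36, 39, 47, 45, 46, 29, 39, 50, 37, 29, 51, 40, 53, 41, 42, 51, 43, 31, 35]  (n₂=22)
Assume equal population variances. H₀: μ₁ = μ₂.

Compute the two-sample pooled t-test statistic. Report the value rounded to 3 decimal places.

test statistic = 4.163

x̄₁=54.000, s₁=7.141, n₁=7
x̄₂=41.318, s₂=6.986, n₂=22
s_p² = [6·7.141² + 21·6.986²]/27 = 49.2879
SE = √(s_p²·(1/7+1/22)) = 3.0466
t = (54.000−41.318)/3.0466 = 4.1627
df = 27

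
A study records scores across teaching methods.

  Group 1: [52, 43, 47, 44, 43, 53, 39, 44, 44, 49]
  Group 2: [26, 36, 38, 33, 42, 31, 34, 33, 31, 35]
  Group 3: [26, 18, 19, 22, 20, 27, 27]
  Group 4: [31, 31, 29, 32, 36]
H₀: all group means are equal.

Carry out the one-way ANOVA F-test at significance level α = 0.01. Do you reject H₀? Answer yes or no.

Group means [45.80, 33.90, 22.71, 31.80], grand mean 34.844
SSB = Σnᵢ(x̄ᵢ−x̄)² = 2285.490; SSW = ΣΣ(x−x̄ᵢ)² = 460.729
MSB = 2285.490/3 = 761.8301; MSW = 460.729/28 = 16.4546
F = MSB/MSW = 46.2989
df = (3, 28)
p-value (upper-tail) = 0.00000
At α=0.01: p < α → reject H₀

reject H₀: yes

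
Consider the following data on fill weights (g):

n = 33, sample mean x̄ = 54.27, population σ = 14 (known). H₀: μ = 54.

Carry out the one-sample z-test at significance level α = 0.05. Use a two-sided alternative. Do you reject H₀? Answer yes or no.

reject H₀: no

SE = σ/√n = 14/√33 = 2.4371
z = (x̄−μ₀)/SE = (54.27−54)/2.4371 = 0.1108
p-value (two-sided) = 0.91178
At α=0.05: p ≥ α → fail to reject H₀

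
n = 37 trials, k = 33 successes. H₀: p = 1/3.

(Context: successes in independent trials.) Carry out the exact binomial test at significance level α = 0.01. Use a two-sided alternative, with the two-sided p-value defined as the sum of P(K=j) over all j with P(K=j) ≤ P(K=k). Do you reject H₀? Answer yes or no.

Exact binomial: n=37, k=33, p₀=1/3=0.3333
P(X=j) = C(n,j)·p₀^j·(1−p₀)^(n−j); p = Σ P(X=j) over j with P(X=j) ≤ P(X=33)
p-value (two-sided) = 0.00000
At α=0.01: p < α → reject H₀

reject H₀: yes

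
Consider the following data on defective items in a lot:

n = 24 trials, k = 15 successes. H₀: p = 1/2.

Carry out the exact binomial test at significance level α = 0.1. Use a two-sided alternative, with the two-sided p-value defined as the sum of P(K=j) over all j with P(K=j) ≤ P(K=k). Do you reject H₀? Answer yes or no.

reject H₀: no

Exact binomial: n=24, k=15, p₀=1/2=0.5000
P(X=j) = C(n,j)·p₀^j·(1−p₀)^(n−j); p = Σ P(X=j) over j with P(X=j) ≤ P(X=15)
p-value (two-sided) = 0.30746
At α=0.1: p ≥ α → fail to reject H₀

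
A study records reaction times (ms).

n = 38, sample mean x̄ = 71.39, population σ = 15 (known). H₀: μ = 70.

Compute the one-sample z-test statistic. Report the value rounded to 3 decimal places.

test statistic = 0.571

SE = σ/√n = 15/√38 = 2.4333
z = (x̄−μ₀)/SE = (71.39−70)/2.4333 = 0.5712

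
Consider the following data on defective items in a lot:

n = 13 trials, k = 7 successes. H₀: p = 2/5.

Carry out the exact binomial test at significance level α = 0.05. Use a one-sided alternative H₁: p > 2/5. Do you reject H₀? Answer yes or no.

reject H₀: no

Exact binomial: n=13, k=7, p₀=2/5=0.4000
P(X≥7) from Σ C(n,i)·p₀^i·(1−p₀)^(n−i)
p-value (one-sided, H₁ greater) = 0.22884
At α=0.05: p ≥ α → fail to reject H₀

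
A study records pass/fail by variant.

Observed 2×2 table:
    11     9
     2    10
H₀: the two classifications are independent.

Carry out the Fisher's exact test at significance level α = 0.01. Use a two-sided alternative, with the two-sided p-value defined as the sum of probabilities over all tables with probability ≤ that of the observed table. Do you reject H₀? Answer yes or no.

Margins: r₁=20, r₂=12, c₁=13, c₂=19, n=32
p_obs = C(20,11)·C(12,2)/C(32,13); sum pmf over tables with pmf ≤ p_obs
p-value (two-sided) = 0.06187
At α=0.01: p ≥ α → fail to reject H₀

reject H₀: no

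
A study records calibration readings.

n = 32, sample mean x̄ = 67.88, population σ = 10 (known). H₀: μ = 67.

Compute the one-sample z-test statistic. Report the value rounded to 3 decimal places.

test statistic = 0.498

SE = σ/√n = 10/√32 = 1.7678
z = (x̄−μ₀)/SE = (67.88−67)/1.7678 = 0.4978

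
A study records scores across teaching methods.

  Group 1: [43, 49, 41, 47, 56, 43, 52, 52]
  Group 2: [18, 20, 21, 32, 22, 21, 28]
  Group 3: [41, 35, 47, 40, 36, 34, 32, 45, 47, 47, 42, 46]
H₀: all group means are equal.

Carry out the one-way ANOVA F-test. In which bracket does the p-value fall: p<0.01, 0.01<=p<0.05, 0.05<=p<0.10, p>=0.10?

Group means [47.88, 23.14, 41.00], grand mean 38.407
SSB = Σnᵢ(x̄ᵢ−x̄)² = 2428.786; SSW = ΣΣ(x−x̄ᵢ)² = 687.732
MSB = 2428.786/2 = 1214.3932; MSW = 687.732/24 = 28.6555
F = MSB/MSW = 42.3791
df = (2, 24)
p-value (upper-tail) = 0.00000
→ bracket: p<0.01

p-value bracket: p<0.01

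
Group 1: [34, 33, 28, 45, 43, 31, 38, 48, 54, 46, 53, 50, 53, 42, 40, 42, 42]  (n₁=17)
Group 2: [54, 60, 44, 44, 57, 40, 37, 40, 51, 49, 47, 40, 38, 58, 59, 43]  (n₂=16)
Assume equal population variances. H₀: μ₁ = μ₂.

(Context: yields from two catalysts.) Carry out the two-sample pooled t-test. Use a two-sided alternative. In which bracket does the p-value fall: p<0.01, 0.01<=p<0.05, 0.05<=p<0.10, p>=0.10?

x̄₁=42.471, s₁=7.867, n₁=17
x̄₂=47.562, s₂=8.000, n₂=16
s_p² = [16·7.867² + 15·8.000²]/31 = 62.9088
SE = √(s_p²·(1/17+1/16)) = 2.7627
t = (42.471−47.562)/2.7627 = -1.8431
df = 31
p-value (two-sided) = 0.07489
→ bracket: 0.05<=p<0.10

p-value bracket: 0.05<=p<0.10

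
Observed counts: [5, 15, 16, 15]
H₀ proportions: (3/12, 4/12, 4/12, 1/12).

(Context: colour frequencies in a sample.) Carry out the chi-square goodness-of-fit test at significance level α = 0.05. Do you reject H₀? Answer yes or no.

reject H₀: yes

n = 51; E_i = n·p_i = [12.75, 17.00, 17.00, 4.25]
χ² = (5−12.75)²/12.75 + (15−17.00)²/17.00 + (16−17.00)²/17.00 + (15−4.25)²/4.25 = 32.1961
df = 3
p-value (upper-tail) = 0.00000
At α=0.05: p < α → reject H₀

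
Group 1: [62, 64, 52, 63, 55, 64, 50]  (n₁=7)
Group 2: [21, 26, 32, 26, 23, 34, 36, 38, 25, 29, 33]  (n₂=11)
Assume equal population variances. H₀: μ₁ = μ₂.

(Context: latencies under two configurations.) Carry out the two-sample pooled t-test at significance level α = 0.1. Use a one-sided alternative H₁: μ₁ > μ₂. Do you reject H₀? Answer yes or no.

x̄₁=58.571, s₁=6.051, n₁=7
x̄₂=29.364, s₂=5.591, n₂=11
s_p² = [6·6.051² + 10·5.591²]/16 = 33.2662
SE = √(s_p²·(1/7+1/11)) = 2.7886
t = (58.571−29.364)/2.7886 = 10.4738
df = 16
p-value (one-sided, H₁ greater) = 0.00000
At α=0.1: p < α → reject H₀

reject H₀: yes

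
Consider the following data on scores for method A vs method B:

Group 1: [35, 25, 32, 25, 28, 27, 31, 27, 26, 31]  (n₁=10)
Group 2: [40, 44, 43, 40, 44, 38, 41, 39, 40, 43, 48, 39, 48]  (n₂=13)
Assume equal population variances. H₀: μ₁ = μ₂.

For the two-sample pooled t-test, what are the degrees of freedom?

df = n₁ + n₂ − 2 = 10 + 13 − 2 = 21

degrees of freedom = 21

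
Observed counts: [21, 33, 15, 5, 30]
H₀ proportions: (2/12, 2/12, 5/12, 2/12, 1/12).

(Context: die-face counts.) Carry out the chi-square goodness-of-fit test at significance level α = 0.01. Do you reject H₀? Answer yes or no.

n = 104; E_i = n·p_i = [17.33, 17.33, 43.33, 17.33, 8.67]
χ² = (21−17.33)²/17.33 + (33−17.33)²/17.33 + (15−43.33)²/43.33 + (5−17.33)²/17.33 + (30−8.67)²/8.67 = 94.7500
df = 4
p-value (upper-tail) = 0.00000
At α=0.01: p < α → reject H₀

reject H₀: yes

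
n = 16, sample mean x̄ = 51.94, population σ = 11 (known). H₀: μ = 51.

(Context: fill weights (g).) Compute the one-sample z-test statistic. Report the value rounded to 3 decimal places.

test statistic = 0.342

SE = σ/√n = 11/√16 = 2.7500
z = (x̄−μ₀)/SE = (51.94−51)/2.7500 = 0.3418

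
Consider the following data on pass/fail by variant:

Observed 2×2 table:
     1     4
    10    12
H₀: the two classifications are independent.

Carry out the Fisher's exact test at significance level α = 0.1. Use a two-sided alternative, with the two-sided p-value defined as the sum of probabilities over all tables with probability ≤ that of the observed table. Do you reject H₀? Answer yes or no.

Margins: r₁=5, r₂=22, c₁=11, c₂=16, n=27
p_obs = C(5,1)·C(22,10)/C(27,11); sum pmf over tables with pmf ≤ p_obs
p-value (two-sided) = 0.61848
At α=0.1: p ≥ α → fail to reject H₀

reject H₀: no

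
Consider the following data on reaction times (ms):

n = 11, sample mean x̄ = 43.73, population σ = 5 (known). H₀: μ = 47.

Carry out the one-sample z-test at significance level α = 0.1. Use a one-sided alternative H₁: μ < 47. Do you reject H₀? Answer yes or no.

SE = σ/√n = 5/√11 = 1.5076
z = (x̄−μ₀)/SE = (43.73−47)/1.5076 = -2.1691
p-value (one-sided, H₁ less) = 0.01504
At α=0.1: p < α → reject H₀

reject H₀: yes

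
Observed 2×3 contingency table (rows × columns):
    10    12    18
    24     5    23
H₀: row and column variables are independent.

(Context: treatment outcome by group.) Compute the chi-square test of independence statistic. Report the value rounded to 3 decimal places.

test statistic = 7.825

Row totals [40, 52], col totals [34, 17, 41], n=92
χ² = (10−14.78)²/14.78 + (12−7.39)²/7.39 + (18−17.83)²/17.83 + (24−19.22)²/19.22 + (5−9.61)²/9.61 + (23−23.17)²/23.17 = 7.8247
df = 2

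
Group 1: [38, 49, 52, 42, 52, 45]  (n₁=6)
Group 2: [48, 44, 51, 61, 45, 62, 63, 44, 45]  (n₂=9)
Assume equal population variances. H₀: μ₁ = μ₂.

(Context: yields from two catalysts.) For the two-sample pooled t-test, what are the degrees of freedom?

df = n₁ + n₂ − 2 = 6 + 9 − 2 = 13

degrees of freedom = 13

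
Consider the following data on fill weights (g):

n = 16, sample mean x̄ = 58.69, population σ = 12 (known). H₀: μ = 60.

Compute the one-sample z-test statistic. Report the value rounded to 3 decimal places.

test statistic = -0.437

SE = σ/√n = 12/√16 = 3.0000
z = (x̄−μ₀)/SE = (58.69−60)/3.0000 = -0.4367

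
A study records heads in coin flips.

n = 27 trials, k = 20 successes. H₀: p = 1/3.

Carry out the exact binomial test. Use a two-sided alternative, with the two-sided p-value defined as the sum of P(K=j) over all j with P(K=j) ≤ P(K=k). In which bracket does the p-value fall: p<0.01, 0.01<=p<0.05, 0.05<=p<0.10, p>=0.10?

Exact binomial: n=27, k=20, p₀=1/3=0.3333
P(X=j) = C(n,j)·p₀^j·(1−p₀)^(n−j); p = Σ P(X=j) over j with P(X=j) ≤ P(X=20)
p-value (two-sided) = 0.00002
→ bracket: p<0.01

p-value bracket: p<0.01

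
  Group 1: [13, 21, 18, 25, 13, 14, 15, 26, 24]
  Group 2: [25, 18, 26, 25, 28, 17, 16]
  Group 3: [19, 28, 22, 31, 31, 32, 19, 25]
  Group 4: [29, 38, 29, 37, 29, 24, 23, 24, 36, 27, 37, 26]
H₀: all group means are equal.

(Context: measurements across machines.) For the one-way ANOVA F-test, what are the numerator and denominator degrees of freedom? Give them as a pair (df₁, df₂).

degrees of freedom = [3, 32]

k = 4 groups, N = 36 total
df = (k−1, N−k) = (4−1, 36−4) = (3, 32)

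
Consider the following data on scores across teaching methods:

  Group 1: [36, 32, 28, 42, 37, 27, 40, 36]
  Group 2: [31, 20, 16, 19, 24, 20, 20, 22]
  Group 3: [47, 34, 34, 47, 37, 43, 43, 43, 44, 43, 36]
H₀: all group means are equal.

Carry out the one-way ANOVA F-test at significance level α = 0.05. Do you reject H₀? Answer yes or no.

reject H₀: yes

Group means [34.75, 21.50, 41.00], grand mean 33.370
SSB = Σnᵢ(x̄ᵢ−x̄)² = 1782.796; SSW = ΣΣ(x−x̄ᵢ)² = 577.500
MSB = 1782.796/2 = 891.3981; MSW = 577.500/24 = 24.0625
F = MSB/MSW = 37.0451
df = (2, 24)
p-value (upper-tail) = 0.00000
At α=0.05: p < α → reject H₀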